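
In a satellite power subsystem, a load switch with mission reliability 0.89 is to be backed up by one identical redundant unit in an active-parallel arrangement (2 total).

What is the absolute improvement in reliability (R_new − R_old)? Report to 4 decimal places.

0.0979

R_before = 0.89
R_after = 1 − (1 − 0.89)^2 = 0.9879
ΔR = 0.9879 − 0.89 = 0.0979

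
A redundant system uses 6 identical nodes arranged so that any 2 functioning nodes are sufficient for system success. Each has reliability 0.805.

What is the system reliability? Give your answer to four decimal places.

0.9986

R = Σ_{i=2}^{6} C(6,i) p^i (1−p)^{6−i} with p = 0.805
C(6,2)·0.805^2·0.195^4 = 0.014055
C(6,3)·0.805^3·0.195^3 = 0.077361
C(6,4)·0.805^4·0.195^2 = 0.239521
C(6,5)·0.805^5·0.195^1 = 0.395517
C(6,6)·0.805^6·0.195^0 = 0.272129
Sum = 0.9986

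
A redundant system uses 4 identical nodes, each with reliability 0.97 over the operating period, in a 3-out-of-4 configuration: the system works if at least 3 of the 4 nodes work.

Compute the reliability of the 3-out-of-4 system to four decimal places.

R = Σ_{i=3}^{4} C(4,i) p^i (1−p)^{4−i} with p = 0.97
C(4,3)·0.97^3·0.03^1 = 0.109521
C(4,4)·0.97^4·0.03^0 = 0.885293
Sum = 0.9948

0.9948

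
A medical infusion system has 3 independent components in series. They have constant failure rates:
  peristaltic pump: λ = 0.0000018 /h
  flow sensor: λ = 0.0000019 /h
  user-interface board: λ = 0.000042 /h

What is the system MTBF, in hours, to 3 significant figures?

Series of exponential components: λ_sys = Σ λ_i
λ_sys = 0.0000018 + 0.0000019 + 0.000042 = 4.5700e-05 /h
MTBF = 1 / λ_sys = 21900 h

21900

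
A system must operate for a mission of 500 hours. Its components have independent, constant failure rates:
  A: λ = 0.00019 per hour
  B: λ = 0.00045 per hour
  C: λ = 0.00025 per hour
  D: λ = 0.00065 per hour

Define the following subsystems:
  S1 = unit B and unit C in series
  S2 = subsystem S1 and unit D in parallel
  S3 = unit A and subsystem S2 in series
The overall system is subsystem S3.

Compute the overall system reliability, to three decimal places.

0.835

R(A) = exp(−0.00019 × 500) = 0.90937
R(B) = exp(−0.00045 × 500) = 0.79852
R(C) = exp(−0.00025 × 500) = 0.88250
R(D) = exp(−0.00065 × 500) = 0.72253
Series (B and C): 0.79852 × 0.88250 = 0.70469
Parallel ([0.70469] and D): 1 − (1 − 0.70469)(1 − 0.72253) = 0.91806
Series (A and [0.91806]): 0.90937 × 0.91806 = 0.835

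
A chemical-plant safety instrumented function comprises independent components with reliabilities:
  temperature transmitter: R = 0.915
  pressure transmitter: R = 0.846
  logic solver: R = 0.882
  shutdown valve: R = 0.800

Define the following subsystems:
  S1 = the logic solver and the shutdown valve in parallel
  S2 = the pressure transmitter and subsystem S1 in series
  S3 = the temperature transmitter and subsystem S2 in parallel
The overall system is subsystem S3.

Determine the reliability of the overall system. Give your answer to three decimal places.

Parallel (logic solver and shutdown valve): 1 − (1 − 0.88200)(1 − 0.80000) = 0.97640
Series (pressure transmitter and [0.97640]): 0.84600 × 0.97640 = 0.82603
Parallel (temperature transmitter and [0.82603]): 1 − (1 − 0.91500)(1 − 0.82603) = 0.985

0.985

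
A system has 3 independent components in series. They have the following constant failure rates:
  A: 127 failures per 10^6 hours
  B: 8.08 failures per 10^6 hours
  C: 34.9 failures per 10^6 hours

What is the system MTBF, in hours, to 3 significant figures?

5880

Series of exponential components: λ_sys = Σ λ_i
λ_sys = 0.000127 + 0.00000808 + 0.0000349 = 1.6998e-04 /h
MTBF = 1 / λ_sys = 5880 h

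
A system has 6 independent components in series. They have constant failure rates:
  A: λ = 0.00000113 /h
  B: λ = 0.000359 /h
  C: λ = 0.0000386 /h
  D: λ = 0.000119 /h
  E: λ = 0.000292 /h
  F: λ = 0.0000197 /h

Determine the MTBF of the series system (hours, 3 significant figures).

1210

Series of exponential components: λ_sys = Σ λ_i
λ_sys = 0.00000113 + 0.000359 + 0.0000386 + 0.000119 + 0.000292 + 0.0000197 = 8.2943e-04 /h
MTBF = 1 / λ_sys = 1210 h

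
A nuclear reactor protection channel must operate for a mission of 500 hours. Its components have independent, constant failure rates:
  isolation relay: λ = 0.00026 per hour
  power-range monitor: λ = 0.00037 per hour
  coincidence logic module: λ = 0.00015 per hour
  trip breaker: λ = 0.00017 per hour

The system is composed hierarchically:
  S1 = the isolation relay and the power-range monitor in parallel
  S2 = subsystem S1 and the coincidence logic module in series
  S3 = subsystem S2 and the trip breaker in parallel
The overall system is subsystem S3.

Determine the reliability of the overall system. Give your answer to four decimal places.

0.9926

R(isolation relay) = exp(−0.00026 × 500) = 0.878095
R(power-range monitor) = exp(−0.00037 × 500) = 0.831104
R(coincidence logic module) = exp(−0.00015 × 500) = 0.927743
R(trip breaker) = exp(−0.00017 × 500) = 0.918512
Parallel (isolation relay and power-range monitor): 1 − (1 − 0.878095)(1 − 0.831104) = 0.979411
Series ([0.979411] and coincidence logic module): 0.979411 × 0.927743 = 0.908642
Parallel ([0.908642] and trip breaker): 1 − (1 − 0.908642)(1 − 0.918512) = 0.9926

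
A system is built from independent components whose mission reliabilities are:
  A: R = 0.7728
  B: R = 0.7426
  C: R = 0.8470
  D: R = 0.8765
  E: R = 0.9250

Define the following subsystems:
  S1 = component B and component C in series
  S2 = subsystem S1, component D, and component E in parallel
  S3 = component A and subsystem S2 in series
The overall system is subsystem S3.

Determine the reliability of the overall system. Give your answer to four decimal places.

Series (B and C): 0.742600 × 0.847000 = 0.628982
Parallel ([0.628982], D, and E): 1 − (1 − 0.628982)(1 − 0.876500)(1 − 0.925000) = 0.996563
Series (A and [0.996563]): 0.772800 × 0.996563 = 0.7701

0.7701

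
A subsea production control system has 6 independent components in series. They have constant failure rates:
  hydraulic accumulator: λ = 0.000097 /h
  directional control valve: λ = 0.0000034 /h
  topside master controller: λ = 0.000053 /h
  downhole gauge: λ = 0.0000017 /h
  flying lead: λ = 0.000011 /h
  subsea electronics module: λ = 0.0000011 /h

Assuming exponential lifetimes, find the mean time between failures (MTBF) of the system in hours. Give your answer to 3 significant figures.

Series of exponential components: λ_sys = Σ λ_i
λ_sys = 0.000097 + 0.0000034 + 0.000053 + 0.0000017 + 0.000011 + 0.0000011 = 1.6720e-04 /h
MTBF = 1 / λ_sys = 5980 h

5980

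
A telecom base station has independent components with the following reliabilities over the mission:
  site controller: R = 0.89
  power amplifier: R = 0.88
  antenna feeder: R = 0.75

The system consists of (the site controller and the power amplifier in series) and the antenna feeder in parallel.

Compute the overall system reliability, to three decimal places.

0.946

Series (site controller and power amplifier): 0.89000 × 0.88000 = 0.78320
Parallel ([0.78320] and antenna feeder): 1 − (1 − 0.78320)(1 − 0.75000) = 0.946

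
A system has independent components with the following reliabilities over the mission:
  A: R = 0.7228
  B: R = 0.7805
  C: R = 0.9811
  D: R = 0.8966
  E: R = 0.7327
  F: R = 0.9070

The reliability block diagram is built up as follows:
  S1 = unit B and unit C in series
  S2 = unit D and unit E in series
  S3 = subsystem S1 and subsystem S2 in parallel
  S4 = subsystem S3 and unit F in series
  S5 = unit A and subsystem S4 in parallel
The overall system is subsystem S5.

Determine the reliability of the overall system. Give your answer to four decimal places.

0.9540

Series (B and C): 0.780500 × 0.981100 = 0.765749
Series (D and E): 0.896600 × 0.732700 = 0.656939
Parallel ([0.765749] and [0.656939]): 1 − (1 − 0.765749)(1 − 0.656939) = 0.919638
Series ([0.919638] and F): 0.919638 × 0.907000 = 0.834112
Parallel (A and [0.834112]): 1 − (1 − 0.722800)(1 − 0.834112) = 0.9540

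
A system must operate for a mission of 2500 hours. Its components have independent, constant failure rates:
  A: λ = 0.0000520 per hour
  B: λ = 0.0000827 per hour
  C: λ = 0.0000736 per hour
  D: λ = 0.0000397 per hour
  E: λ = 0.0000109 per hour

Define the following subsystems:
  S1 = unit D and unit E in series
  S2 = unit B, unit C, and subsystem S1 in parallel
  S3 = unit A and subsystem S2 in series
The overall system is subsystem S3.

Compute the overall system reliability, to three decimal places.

0.875

R(A) = exp(−0.0000520 × 2500) = 0.87810
R(B) = exp(−0.0000827 × 2500) = 0.81322
R(C) = exp(−0.0000736 × 2500) = 0.83194
R(D) = exp(−0.0000397 × 2500) = 0.90552
R(E) = exp(−0.0000109 × 2500) = 0.97312
Series (D and E): 0.90552 × 0.97312 = 0.88118
Parallel (B, C, and [0.88118]): 1 − (1 − 0.81322)(1 − 0.83194)(1 − 0.88118) = 0.99627
Series (A and [0.99627]): 0.87810 × 0.99627 = 0.875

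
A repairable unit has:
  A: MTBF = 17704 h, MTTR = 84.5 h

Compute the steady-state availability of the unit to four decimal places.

0.9952

A(A) = MTBF/(MTBF+MTTR) = 17704/(17704+84.5) = 0.9952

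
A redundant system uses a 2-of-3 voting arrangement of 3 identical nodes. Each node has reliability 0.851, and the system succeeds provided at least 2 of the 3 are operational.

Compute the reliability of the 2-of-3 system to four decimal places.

R = Σ_{i=2}^{3} C(3,i) p^i (1−p)^{3−i} with p = 0.851
C(3,2)·0.851^2·0.149^1 = 0.323718
C(3,3)·0.851^3·0.149^0 = 0.616295
Sum = 0.9400

0.9400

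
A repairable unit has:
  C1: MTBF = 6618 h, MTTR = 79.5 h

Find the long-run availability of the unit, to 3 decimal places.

0.988

A(C1) = MTBF/(MTBF+MTTR) = 6618/(6618+79.5) = 0.988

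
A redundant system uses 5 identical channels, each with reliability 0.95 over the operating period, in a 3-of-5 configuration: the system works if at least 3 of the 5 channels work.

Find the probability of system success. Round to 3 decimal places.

R = Σ_{i=3}^{5} C(5,i) p^i (1−p)^{5−i} with p = 0.95
C(5,3)·0.95^3·0.05^2 = 0.02143
C(5,4)·0.95^4·0.05^1 = 0.20363
C(5,5)·0.95^5·0.05^0 = 0.77378
Sum = 0.999

0.999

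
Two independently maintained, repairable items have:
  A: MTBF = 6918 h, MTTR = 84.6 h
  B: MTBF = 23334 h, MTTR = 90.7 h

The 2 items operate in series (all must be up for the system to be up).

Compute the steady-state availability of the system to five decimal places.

0.98409

A(A) = MTBF/(MTBF+MTTR) = 6918/(6918+84.6) = 0.987919
A(B) = MTBF/(MTBF+MTTR) = 23334/(23334+90.7) = 0.996128
Series availability: 0.987919 × 0.996128 = 0.98409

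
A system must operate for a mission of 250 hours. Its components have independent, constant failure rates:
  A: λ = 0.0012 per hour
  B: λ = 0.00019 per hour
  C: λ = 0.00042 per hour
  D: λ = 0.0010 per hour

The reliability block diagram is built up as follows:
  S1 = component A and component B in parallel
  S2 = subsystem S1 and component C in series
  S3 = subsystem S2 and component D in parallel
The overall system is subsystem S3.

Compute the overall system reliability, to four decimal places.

R(A) = exp(−0.0012 × 250) = 0.740818
R(B) = exp(−0.00019 × 250) = 0.953610
R(C) = exp(−0.00042 × 250) = 0.900325
R(D) = exp(−0.0010 × 250) = 0.778801
Parallel (A and B): 1 − (1 − 0.740818)(1 − 0.953610) = 0.987977
Series ([0.987977] and C): 0.987977 × 0.900325 = 0.889500
Parallel ([0.889500] and D): 1 − (1 − 0.889500)(1 − 0.778801) = 0.9756

0.9756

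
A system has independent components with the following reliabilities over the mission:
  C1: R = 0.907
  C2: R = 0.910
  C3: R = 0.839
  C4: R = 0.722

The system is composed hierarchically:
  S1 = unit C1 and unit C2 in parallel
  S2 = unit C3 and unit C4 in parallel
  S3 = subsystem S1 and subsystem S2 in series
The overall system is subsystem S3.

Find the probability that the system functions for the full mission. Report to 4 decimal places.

Parallel (C1 and C2): 1 − (1 − 0.907000)(1 − 0.910000) = 0.991630
Parallel (C3 and C4): 1 − (1 − 0.839000)(1 − 0.722000) = 0.955242
Series ([0.991630] and [0.955242]): 0.991630 × 0.955242 = 0.9472

0.9472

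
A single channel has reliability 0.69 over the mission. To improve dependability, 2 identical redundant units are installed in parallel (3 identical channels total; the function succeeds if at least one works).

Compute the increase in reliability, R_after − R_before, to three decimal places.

0.280

R_before = 0.69
R_after = 1 − (1 − 0.69)^3 = 0.970
ΔR = 0.970 − 0.69 = 0.280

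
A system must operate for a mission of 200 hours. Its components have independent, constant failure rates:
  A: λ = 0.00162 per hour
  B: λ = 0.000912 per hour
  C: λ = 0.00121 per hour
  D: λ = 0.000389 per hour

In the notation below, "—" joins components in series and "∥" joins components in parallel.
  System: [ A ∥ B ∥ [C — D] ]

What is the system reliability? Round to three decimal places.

0.987

R(A) = exp(−0.00162 × 200) = 0.72325
R(B) = exp(−0.000912 × 200) = 0.83327
R(C) = exp(−0.00121 × 200) = 0.78506
R(D) = exp(−0.000389 × 200) = 0.92515
Series (C and D): 0.78506 × 0.92515 = 0.72630
Parallel (A, B, and [0.72630]): 1 − (1 − 0.72325)(1 − 0.83327)(1 − 0.72630) = 0.987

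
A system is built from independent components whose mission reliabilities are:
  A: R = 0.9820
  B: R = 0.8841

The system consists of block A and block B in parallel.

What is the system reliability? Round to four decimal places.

Parallel (A and B): 1 − (1 − 0.982000)(1 − 0.884100) = 0.9979

0.9979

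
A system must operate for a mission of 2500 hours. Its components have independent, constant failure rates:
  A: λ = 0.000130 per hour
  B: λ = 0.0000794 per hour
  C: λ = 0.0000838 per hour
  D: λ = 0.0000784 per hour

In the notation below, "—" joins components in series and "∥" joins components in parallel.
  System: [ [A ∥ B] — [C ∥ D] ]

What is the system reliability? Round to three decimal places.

R(A) = exp(−0.000130 × 2500) = 0.72253
R(B) = exp(−0.0000794 × 2500) = 0.81996
R(C) = exp(−0.0000838 × 2500) = 0.81099
R(D) = exp(−0.0000784 × 2500) = 0.82201
Parallel (A and B): 1 − (1 − 0.72253)(1 − 0.81996) = 0.95004
Parallel (C and D): 1 − (1 − 0.81099)(1 − 0.82201) = 0.96636
Series ([0.95004] and [0.96636]): 0.95004 × 0.96636 = 0.918

0.918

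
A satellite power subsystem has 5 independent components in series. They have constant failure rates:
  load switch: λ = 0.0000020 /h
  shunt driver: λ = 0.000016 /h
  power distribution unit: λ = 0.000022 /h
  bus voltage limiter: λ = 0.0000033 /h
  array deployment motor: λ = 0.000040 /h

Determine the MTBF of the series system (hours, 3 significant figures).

Series of exponential components: λ_sys = Σ λ_i
λ_sys = 0.0000020 + 0.000016 + 0.000022 + 0.0000033 + 0.000040 = 8.3300e-05 /h
MTBF = 1 / λ_sys = 12000 h

12000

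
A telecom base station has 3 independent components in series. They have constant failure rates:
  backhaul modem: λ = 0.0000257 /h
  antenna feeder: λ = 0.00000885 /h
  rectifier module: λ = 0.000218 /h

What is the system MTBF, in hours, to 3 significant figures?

Series of exponential components: λ_sys = Σ λ_i
λ_sys = 0.0000257 + 0.00000885 + 0.000218 = 2.5255e-04 /h
MTBF = 1 / λ_sys = 3960 h

3960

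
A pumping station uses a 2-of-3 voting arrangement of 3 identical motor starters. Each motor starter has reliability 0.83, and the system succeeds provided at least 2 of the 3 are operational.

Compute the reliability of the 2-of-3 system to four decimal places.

0.9231

R = Σ_{i=2}^{3} C(3,i) p^i (1−p)^{3−i} with p = 0.83
C(3,2)·0.83^2·0.17^1 = 0.351339
C(3,3)·0.83^3·0.17^0 = 0.571787
Sum = 0.9231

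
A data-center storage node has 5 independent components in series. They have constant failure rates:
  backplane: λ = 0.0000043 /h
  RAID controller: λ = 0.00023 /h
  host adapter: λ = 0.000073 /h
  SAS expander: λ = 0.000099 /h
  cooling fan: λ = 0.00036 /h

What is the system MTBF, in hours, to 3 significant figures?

Series of exponential components: λ_sys = Σ λ_i
λ_sys = 0.0000043 + 0.00023 + 0.000073 + 0.000099 + 0.00036 = 7.6630e-04 /h
MTBF = 1 / λ_sys = 1300 h

1300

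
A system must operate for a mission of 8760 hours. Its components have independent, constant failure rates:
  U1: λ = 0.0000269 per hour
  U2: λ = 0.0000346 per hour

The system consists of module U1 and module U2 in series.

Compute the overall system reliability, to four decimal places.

0.5835

R(U1) = exp(−0.0000269 × 8760) = 0.790062
R(U2) = exp(−0.0000346 × 8760) = 0.738528
Series (U1 and U2): 0.790062 × 0.738528 = 0.5835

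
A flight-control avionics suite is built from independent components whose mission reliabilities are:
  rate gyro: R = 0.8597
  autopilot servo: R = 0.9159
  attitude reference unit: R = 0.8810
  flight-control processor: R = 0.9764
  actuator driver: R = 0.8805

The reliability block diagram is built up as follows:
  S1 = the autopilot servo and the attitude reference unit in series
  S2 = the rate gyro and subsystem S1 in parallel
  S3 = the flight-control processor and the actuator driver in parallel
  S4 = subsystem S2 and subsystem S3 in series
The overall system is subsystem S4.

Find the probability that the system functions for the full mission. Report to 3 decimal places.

Series (autopilot servo and attitude reference unit): 0.91590 × 0.88100 = 0.80691
Parallel (rate gyro and [0.80691]): 1 − (1 − 0.85970)(1 − 0.80691) = 0.97291
Parallel (flight-control processor and actuator driver): 1 − (1 − 0.97640)(1 − 0.88050) = 0.99718
Series ([0.97291] and [0.99718]): 0.97291 × 0.99718 = 0.970

0.970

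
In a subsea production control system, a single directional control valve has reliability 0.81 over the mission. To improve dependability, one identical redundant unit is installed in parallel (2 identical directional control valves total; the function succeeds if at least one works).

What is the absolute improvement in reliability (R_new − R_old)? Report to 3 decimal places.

R_before = 0.81
R_after = 1 − (1 − 0.81)^2 = 0.964
ΔR = 0.964 − 0.81 = 0.154

0.154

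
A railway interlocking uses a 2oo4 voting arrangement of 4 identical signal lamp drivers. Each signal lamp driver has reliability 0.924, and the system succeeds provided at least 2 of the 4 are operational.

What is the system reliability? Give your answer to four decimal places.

0.9983

R = Σ_{i=2}^{4} C(4,i) p^i (1−p)^{4−i} with p = 0.924
C(4,2)·0.924^2·0.076^2 = 0.029588
C(4,3)·0.924^3·0.076^1 = 0.239822
C(4,4)·0.924^4·0.076^0 = 0.728933
Sum = 0.9983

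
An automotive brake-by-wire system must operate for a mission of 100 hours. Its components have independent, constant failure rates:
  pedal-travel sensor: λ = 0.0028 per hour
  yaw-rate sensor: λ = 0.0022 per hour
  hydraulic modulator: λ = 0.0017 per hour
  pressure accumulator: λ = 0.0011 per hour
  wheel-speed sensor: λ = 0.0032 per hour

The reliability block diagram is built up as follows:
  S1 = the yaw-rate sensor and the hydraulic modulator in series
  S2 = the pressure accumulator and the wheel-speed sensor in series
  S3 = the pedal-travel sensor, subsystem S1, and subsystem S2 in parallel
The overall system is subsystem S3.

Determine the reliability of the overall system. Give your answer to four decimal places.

0.9724

R(pedal-travel sensor) = exp(−0.0028 × 100) = 0.755784
R(yaw-rate sensor) = exp(−0.0022 × 100) = 0.802519
R(hydraulic modulator) = exp(−0.0017 × 100) = 0.843665
R(pressure accumulator) = exp(−0.0011 × 100) = 0.895834
R(wheel-speed sensor) = exp(−0.0032 × 100) = 0.726149
Series (yaw-rate sensor and hydraulic modulator): 0.802519 × 0.843665 = 0.677057
Series (pressure accumulator and wheel-speed sensor): 0.895834 × 0.726149 = 0.650509
Parallel (pedal-travel sensor, [0.677057], and [0.650509]): 1 − (1 − 0.755784)(1 − 0.677057)(1 − 0.650509) = 0.9724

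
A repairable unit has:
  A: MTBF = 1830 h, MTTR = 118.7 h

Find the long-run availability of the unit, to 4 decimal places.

0.9391

A(A) = MTBF/(MTBF+MTTR) = 1830/(1830+118.7) = 0.9391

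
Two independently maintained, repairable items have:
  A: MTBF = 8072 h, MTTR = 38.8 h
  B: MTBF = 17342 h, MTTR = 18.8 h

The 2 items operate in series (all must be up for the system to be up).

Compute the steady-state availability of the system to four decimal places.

0.9941

A(A) = MTBF/(MTBF+MTTR) = 8072/(8072+38.8) = 0.995216
A(B) = MTBF/(MTBF+MTTR) = 17342/(17342+18.8) = 0.998917
Series availability: 0.995216 × 0.998917 = 0.9941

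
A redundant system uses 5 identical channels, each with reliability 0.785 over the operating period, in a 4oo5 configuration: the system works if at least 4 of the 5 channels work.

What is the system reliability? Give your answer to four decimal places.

R = Σ_{i=4}^{5} C(5,i) p^i (1−p)^{5−i} with p = 0.785
C(5,4)·0.785^4·0.215^1 = 0.408213
C(5,5)·0.785^5·0.215^0 = 0.298091
Sum = 0.7063

0.7063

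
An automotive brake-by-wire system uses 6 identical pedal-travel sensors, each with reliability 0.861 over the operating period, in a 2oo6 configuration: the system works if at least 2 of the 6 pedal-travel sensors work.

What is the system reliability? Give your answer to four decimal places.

R = Σ_{i=2}^{6} C(6,i) p^i (1−p)^{6−i} with p = 0.861
C(6,2)·0.861^2·0.139^4 = 0.004151
C(6,3)·0.861^3·0.139^3 = 0.034283
C(6,4)·0.861^4·0.139^2 = 0.159270
C(6,5)·0.861^5·0.139^1 = 0.394622
C(6,6)·0.861^6·0.139^0 = 0.407398
Sum = 0.9997

0.9997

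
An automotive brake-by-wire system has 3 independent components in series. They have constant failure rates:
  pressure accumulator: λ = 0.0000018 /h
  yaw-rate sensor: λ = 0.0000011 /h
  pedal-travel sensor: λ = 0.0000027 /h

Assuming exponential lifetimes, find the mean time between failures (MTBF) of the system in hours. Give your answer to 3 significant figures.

179000

Series of exponential components: λ_sys = Σ λ_i
λ_sys = 0.0000018 + 0.0000011 + 0.0000027 = 5.6000e-06 /h
MTBF = 1 / λ_sys = 179000 h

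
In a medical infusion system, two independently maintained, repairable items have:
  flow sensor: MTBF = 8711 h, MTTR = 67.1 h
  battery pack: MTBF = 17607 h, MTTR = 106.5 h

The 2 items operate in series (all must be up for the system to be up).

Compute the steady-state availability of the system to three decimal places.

0.986

A(flow sensor) = MTBF/(MTBF+MTTR) = 8711/(8711+67.1) = 0.992356
A(battery pack) = MTBF/(MTBF+MTTR) = 17607/(17607+106.5) = 0.993988
Series availability: 0.992356 × 0.993988 = 0.986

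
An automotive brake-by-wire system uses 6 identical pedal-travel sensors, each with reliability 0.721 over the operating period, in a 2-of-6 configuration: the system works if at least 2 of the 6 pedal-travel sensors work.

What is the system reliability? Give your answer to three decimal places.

R = Σ_{i=2}^{6} C(6,i) p^i (1−p)^{6−i} with p = 0.721
C(6,2)·0.721^2·0.279^4 = 0.04725
C(6,3)·0.721^3·0.279^3 = 0.16280
C(6,4)·0.721^4·0.279^2 = 0.31553
C(6,5)·0.721^5·0.279^1 = 0.32616
C(6,6)·0.721^6·0.279^0 = 0.14048
Sum = 0.992

0.992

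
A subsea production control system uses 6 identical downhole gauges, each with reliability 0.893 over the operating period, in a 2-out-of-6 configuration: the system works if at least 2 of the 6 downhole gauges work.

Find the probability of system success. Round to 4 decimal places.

0.9999

R = Σ_{i=2}^{6} C(6,i) p^i (1−p)^{6−i} with p = 0.893
C(6,2)·0.893^2·0.107^4 = 0.001568
C(6,3)·0.893^3·0.107^3 = 0.017448
C(6,4)·0.893^4·0.107^2 = 0.109211
C(6,5)·0.893^5·0.107^1 = 0.364580
C(6,6)·0.893^6·0.107^0 = 0.507118
Sum = 0.9999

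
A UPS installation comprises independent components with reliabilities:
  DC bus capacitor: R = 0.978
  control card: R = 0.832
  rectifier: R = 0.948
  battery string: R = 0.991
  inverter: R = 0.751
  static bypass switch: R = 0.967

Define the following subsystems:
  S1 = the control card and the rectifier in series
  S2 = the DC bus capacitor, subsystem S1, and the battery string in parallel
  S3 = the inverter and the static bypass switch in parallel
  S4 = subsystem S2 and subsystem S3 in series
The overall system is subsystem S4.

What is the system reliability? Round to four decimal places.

Series (control card and rectifier): 0.832000 × 0.948000 = 0.788736
Parallel (DC bus capacitor, [0.788736], and battery string): 1 − (1 − 0.978000)(1 − 0.788736)(1 − 0.991000) = 0.999958
Parallel (inverter and static bypass switch): 1 − (1 − 0.751000)(1 − 0.967000) = 0.991783
Series ([0.999958] and [0.991783]): 0.999958 × 0.991783 = 0.9917

0.9917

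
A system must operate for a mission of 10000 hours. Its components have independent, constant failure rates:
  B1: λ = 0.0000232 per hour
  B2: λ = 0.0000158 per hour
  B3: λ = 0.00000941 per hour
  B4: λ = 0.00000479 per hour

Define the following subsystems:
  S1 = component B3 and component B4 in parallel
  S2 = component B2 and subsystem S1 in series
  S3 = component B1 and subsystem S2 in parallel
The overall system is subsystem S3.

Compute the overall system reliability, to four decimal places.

0.9690

R(B1) = exp(−0.0000232 × 10000) = 0.792946
R(B2) = exp(−0.0000158 × 10000) = 0.853850
R(B3) = exp(−0.00000941 × 10000) = 0.910192
R(B4) = exp(−0.00000479 × 10000) = 0.953229
Parallel (B3 and B4): 1 − (1 − 0.910192)(1 − 0.953229) = 0.995800
Series (B2 and [0.995800]): 0.853850 × 0.995800 = 0.850264
Parallel (B1 and [0.850264]): 1 − (1 − 0.792946)(1 − 0.850264) = 0.9690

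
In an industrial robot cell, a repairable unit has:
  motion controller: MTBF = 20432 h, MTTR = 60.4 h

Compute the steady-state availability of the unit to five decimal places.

A(motion controller) = MTBF/(MTBF+MTTR) = 20432/(20432+60.4) = 0.99705

0.99705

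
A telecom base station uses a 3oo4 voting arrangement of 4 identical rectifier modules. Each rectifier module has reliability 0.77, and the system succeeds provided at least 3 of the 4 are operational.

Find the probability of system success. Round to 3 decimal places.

0.772

R = Σ_{i=3}^{4} C(4,i) p^i (1−p)^{4−i} with p = 0.77
C(4,3)·0.77^3·0.23^1 = 0.42001
C(4,4)·0.77^4·0.23^0 = 0.35153
Sum = 0.772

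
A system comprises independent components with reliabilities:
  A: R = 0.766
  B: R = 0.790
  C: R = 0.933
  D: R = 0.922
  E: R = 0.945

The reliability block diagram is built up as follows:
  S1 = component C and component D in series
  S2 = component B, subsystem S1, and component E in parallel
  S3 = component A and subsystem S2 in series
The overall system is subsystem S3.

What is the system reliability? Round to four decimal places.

0.7648

Series (C and D): 0.933000 × 0.922000 = 0.860226
Parallel (B, [0.860226], and E): 1 − (1 − 0.790000)(1 − 0.860226)(1 − 0.945000) = 0.998386
Series (A and [0.998386]): 0.766000 × 0.998386 = 0.7648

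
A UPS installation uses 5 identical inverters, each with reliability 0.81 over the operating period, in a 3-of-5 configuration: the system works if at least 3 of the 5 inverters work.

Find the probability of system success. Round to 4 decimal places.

0.9495

R = Σ_{i=3}^{5} C(5,i) p^i (1−p)^{5−i} with p = 0.81
C(5,3)·0.81^3·0.19^2 = 0.191850
C(5,4)·0.81^4·0.19^1 = 0.408944
C(5,5)·0.81^5·0.19^0 = 0.348678
Sum = 0.9495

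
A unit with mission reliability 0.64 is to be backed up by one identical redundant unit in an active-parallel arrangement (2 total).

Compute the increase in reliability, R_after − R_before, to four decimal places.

0.2304

R_before = 0.64
R_after = 1 − (1 − 0.64)^2 = 0.8704
ΔR = 0.8704 − 0.64 = 0.2304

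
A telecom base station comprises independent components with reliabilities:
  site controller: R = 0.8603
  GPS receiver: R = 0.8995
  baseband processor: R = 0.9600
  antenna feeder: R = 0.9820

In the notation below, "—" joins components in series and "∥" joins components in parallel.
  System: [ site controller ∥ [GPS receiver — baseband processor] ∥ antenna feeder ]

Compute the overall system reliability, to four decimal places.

0.9997

Series (GPS receiver and baseband processor): 0.899500 × 0.960000 = 0.863520
Parallel (site controller, [0.863520], and antenna feeder): 1 − (1 − 0.860300)(1 − 0.863520)(1 − 0.982000) = 0.9997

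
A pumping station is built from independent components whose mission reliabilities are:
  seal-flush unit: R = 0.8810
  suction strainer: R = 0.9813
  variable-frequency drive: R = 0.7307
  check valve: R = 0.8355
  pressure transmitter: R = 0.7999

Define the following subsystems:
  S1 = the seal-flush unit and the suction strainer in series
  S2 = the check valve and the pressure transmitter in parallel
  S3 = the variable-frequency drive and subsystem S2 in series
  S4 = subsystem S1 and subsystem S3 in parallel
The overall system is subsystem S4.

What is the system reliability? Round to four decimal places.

Series (seal-flush unit and suction strainer): 0.881000 × 0.981300 = 0.864525
Parallel (check valve and pressure transmitter): 1 − (1 − 0.835500)(1 − 0.799900) = 0.967084
Series (variable-frequency drive and [0.967084]): 0.730700 × 0.967084 = 0.706648
Parallel ([0.864525] and [0.706648]): 1 − (1 − 0.864525)(1 − 0.706648) = 0.9603

0.9603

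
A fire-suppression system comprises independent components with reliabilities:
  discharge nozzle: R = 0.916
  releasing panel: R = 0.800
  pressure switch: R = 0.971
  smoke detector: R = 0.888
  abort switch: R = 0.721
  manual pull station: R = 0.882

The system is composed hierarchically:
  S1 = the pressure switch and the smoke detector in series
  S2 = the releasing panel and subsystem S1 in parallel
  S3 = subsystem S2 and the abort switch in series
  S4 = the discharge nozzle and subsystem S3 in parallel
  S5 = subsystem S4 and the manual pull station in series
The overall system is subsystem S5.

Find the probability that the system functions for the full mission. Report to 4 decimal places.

Series (pressure switch and smoke detector): 0.971000 × 0.888000 = 0.862248
Parallel (releasing panel and [0.862248]): 1 − (1 − 0.800000)(1 − 0.862248) = 0.972450
Series ([0.972450] and abort switch): 0.972450 × 0.721000 = 0.701136
Parallel (discharge nozzle and [0.701136]): 1 − (1 − 0.916000)(1 − 0.701136) = 0.974895
Series ([0.974895] and manual pull station): 0.974895 × 0.882000 = 0.8599

0.8599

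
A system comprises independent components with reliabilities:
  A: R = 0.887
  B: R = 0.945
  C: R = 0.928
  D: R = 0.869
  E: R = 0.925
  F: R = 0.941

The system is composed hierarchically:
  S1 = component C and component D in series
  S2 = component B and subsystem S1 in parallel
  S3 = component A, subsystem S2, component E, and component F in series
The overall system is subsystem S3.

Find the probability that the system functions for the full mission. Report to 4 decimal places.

Series (C and D): 0.928000 × 0.869000 = 0.806432
Parallel (B and [0.806432]): 1 − (1 − 0.945000)(1 − 0.806432) = 0.989354
Series (A, [0.989354], E, and F): 0.887000 × 0.989354 × 0.925000 × 0.941000 = 0.7638

0.7638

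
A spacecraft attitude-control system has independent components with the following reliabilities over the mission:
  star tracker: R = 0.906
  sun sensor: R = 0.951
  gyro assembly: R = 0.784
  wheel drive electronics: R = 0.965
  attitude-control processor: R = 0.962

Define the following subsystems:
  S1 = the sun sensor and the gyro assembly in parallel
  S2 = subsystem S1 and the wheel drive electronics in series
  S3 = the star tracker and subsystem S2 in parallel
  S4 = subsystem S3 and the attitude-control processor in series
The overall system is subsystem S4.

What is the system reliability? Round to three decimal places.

Parallel (sun sensor and gyro assembly): 1 − (1 − 0.95100)(1 − 0.78400) = 0.98942
Series ([0.98942] and wheel drive electronics): 0.98942 × 0.96500 = 0.95479
Parallel (star tracker and [0.95479]): 1 − (1 − 0.90600)(1 − 0.95479) = 0.99575
Series ([0.99575] and attitude-control processor): 0.99575 × 0.96200 = 0.958

0.958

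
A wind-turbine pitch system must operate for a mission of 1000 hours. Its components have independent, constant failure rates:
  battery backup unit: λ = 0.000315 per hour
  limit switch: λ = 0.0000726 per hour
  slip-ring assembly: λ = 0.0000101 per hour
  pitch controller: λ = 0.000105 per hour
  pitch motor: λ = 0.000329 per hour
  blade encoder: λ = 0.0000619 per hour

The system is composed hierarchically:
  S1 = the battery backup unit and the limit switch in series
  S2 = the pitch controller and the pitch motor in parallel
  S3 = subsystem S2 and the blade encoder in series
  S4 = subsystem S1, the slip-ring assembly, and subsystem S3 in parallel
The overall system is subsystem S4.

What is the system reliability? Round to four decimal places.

0.9997

R(battery backup unit) = exp(−0.000315 × 1000) = 0.729789
R(limit switch) = exp(−0.0000726 × 1000) = 0.929973
R(slip-ring assembly) = exp(−0.0000101 × 1000) = 0.989951
R(pitch controller) = exp(−0.000105 × 1000) = 0.900325
R(pitch motor) = exp(−0.000329 × 1000) = 0.719643
R(blade encoder) = exp(−0.0000619 × 1000) = 0.939977
Series (battery backup unit and limit switch): 0.729789 × 0.929973 = 0.678684
Parallel (pitch controller and pitch motor): 1 − (1 − 0.900325)(1 − 0.719643) = 0.972055
Series ([0.972055] and blade encoder): 0.972055 × 0.939977 = 0.913709
Parallel ([0.678684], slip-ring assembly, and [0.913709]): 1 − (1 − 0.678684)(1 − 0.989951)(1 − 0.913709) = 0.9997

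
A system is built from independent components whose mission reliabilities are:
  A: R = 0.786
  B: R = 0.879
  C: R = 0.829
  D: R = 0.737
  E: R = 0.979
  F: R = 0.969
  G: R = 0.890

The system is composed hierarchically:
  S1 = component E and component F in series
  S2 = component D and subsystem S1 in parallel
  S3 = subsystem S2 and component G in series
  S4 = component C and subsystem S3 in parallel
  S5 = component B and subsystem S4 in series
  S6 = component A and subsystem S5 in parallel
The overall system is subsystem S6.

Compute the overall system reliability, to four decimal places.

0.9702

Series (E and F): 0.979000 × 0.969000 = 0.948651
Parallel (D and [0.948651]): 1 − (1 − 0.737000)(1 − 0.948651) = 0.986495
Series ([0.986495] and G): 0.986495 × 0.890000 = 0.877981
Parallel (C and [0.877981]): 1 − (1 − 0.829000)(1 − 0.877981) = 0.979135
Series (B and [0.979135]): 0.879000 × 0.979135 = 0.860660
Parallel (A and [0.860660]): 1 − (1 − 0.786000)(1 − 0.860660) = 0.9702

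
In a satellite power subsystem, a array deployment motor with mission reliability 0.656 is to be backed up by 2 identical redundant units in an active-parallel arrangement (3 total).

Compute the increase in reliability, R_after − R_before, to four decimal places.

0.3033

R_before = 0.656
R_after = 1 − (1 − 0.656)^3 = 0.9593
ΔR = 0.9593 − 0.656 = 0.3033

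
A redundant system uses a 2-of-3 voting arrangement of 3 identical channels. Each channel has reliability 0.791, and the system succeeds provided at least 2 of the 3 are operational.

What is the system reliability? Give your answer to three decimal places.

R = Σ_{i=2}^{3} C(3,i) p^i (1−p)^{3−i} with p = 0.791
C(3,2)·0.791^2·0.209^1 = 0.39230
C(3,3)·0.791^3·0.209^0 = 0.49491
Sum = 0.887

0.887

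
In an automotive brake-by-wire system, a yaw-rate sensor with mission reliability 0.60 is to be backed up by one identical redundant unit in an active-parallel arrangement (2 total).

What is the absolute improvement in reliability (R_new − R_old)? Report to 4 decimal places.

0.2400

R_before = 0.60
R_after = 1 − (1 − 0.60)^2 = 0.8400
ΔR = 0.8400 − 0.60 = 0.2400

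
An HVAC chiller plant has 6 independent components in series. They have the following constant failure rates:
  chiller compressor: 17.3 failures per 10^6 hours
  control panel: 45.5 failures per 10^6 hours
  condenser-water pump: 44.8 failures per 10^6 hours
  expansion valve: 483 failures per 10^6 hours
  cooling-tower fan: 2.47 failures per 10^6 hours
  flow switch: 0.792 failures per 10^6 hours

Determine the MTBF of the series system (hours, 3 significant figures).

Series of exponential components: λ_sys = Σ λ_i
λ_sys = 0.0000173 + 0.0000455 + 0.0000448 + 0.000483 + 0.00000247 + 0.000000792 = 5.9386e-04 /h
MTBF = 1 / λ_sys = 1680 h

1680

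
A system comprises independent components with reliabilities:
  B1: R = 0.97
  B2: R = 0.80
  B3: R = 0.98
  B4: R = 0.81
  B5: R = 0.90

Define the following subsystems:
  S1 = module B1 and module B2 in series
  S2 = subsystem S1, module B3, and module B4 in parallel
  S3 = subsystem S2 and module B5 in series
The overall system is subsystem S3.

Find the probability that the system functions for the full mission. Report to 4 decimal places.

Series (B1 and B2): 0.970000 × 0.800000 = 0.776000
Parallel ([0.776000], B3, and B4): 1 − (1 − 0.776000)(1 − 0.980000)(1 − 0.810000) = 0.999149
Series ([0.999149] and B5): 0.999149 × 0.900000 = 0.8992

0.8992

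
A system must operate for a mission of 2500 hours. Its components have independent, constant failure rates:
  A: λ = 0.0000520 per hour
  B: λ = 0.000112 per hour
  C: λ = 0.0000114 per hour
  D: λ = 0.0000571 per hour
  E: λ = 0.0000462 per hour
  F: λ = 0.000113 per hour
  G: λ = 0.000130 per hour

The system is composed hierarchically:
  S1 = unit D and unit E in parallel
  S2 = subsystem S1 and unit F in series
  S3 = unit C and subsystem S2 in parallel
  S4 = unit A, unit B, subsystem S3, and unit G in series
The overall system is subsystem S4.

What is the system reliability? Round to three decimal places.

0.476

R(A) = exp(−0.0000520 × 2500) = 0.87810
R(B) = exp(−0.000112 × 2500) = 0.75578
R(C) = exp(−0.0000114 × 2500) = 0.97190
R(D) = exp(−0.0000571 × 2500) = 0.86697
R(E) = exp(−0.0000462 × 2500) = 0.89092
R(F) = exp(−0.000113 × 2500) = 0.75390
R(G) = exp(−0.000130 × 2500) = 0.72253
Parallel (D and E): 1 − (1 − 0.86697)(1 − 0.89092) = 0.98549
Series ([0.98549] and F): 0.98549 × 0.75390 = 0.74296
Parallel (C and [0.74296]): 1 − (1 − 0.97190)(1 − 0.74296) = 0.99278
Series (A, B, [0.99278], and G): 0.87810 × 0.75578 × 0.99278 × 0.72253 = 0.476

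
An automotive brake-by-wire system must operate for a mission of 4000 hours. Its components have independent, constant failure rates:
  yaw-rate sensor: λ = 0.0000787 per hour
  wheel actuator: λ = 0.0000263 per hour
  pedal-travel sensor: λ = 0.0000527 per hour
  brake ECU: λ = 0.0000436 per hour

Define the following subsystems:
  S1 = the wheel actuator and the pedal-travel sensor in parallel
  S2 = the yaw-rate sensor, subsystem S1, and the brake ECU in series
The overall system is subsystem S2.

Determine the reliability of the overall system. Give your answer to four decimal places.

R(yaw-rate sensor) = exp(−0.0000787 × 4000) = 0.729935
R(wheel actuator) = exp(−0.0000263 × 4000) = 0.900144
R(pedal-travel sensor) = exp(−0.0000527 × 4000) = 0.809936
R(brake ECU) = exp(−0.0000436 × 4000) = 0.839961
Parallel (wheel actuator and pedal-travel sensor): 1 − (1 − 0.900144)(1 − 0.809936) = 0.981021
Series (yaw-rate sensor, [0.981021], and brake ECU): 0.729935 × 0.981021 × 0.839961 = 0.6015

0.6015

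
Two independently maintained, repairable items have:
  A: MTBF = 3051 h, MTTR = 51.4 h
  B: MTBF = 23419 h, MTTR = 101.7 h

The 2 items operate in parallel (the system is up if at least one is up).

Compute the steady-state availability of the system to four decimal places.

0.9999

A(A) = MTBF/(MTBF+MTTR) = 3051/(3051+51.4) = 0.983432
A(B) = MTBF/(MTBF+MTTR) = 23419/(23419+101.7) = 0.995676
Parallel availability: 1 − (1 − 0.983432)(1 − 0.995676) = 0.9999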